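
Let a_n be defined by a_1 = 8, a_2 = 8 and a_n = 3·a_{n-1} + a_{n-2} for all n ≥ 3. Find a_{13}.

Iterate the recurrence:
a_3 = 32; a_4 = 104; a_5 = 344; …; a_{10} = 135176; a_{11} = 446456; a_{12} = 1474544; a_{13} = 4870088.

4870088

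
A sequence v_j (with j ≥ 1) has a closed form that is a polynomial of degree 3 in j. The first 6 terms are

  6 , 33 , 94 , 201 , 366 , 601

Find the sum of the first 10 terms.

7875

1st diffs: 27, 61, 107, 165, 235.
2nd diffs: 34, 46, 58, 70.
3rd diffs: 12, 12, 12 (constant).
So v_j = 2j^3 + 5j^2 - 2j + 1.
Continuing: 918, 1329, 1846, 2481.
Summing j = 1..10 (10 terms) gives 7875.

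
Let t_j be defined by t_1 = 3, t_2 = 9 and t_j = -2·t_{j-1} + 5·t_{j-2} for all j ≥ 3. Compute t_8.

Step forward from the initial values:
t_3 = -3, t_4 = 51, t_5 = -117, t_6 = 489, t_7 = -1563, t_8 = 5571.

5571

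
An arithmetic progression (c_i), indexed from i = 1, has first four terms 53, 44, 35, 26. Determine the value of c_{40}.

-298

Common difference d = -9.
c_i = 53 + (i - 1)·(-9).
c_{40} = 53 + 39·(-9) = -298.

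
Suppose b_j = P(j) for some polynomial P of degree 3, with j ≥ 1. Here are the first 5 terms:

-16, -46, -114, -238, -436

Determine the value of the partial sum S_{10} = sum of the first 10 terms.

1st diffs: -30, -68, -124, -198.
2nd diffs: -38, -56, -74.
3rd diffs: -18, -18 (constant).
Newton forward-difference form: b_j = -16 + (-30)·C(j-1,1) + (-38)·C(j-1,2) + (-18)·C(j-1,3).
Continuing: …, -726, -1126, -1654, -2328, …, b_{10} = -3166.
Summing j = 1..10 (10 terms) gives -9850.

-9850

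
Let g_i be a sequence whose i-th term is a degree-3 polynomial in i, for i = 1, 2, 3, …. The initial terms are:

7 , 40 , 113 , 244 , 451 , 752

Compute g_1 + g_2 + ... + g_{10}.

1st diffs: 33, 73, 131, 207, 301.
2nd diffs: 40, 58, 76, 94.
3rd diffs: 18, 18, 18 (constant).
So g_i = 3i^3 + 2i^2 + 6i - 4.
Continuing: 1165, 1708, 2399, 3256.
Summing i = 1..10 (10 terms) gives 10135.

10135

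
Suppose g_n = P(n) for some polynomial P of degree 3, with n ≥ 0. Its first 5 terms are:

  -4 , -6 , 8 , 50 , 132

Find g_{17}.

1st diffs: -2, 14, 42, 82.
2nd diffs: 16, 28, 40.
3rd diffs: 12, 12 (constant).
So g_n = 2n^3 + 2n^2 - 6n - 4.
Evaluating at n = 17 gives g_{17} = 10298.

10298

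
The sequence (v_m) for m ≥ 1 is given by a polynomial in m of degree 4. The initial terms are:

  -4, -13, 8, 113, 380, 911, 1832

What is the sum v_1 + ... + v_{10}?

20543

1st diffs: -9, 21, 105, 267, 531, 921.
2nd diffs: 30, 84, 162, 264, 390.
3rd diffs: 54, 78, 102, 126.
4th diffs: 24, 24, 24 (constant).
So v_m = m^4 - m^3 - 4m^2 - 5m + 5.
Continuing: 3293, 5468, 8555.
Summing m = 1..10 (10 terms) gives 20543.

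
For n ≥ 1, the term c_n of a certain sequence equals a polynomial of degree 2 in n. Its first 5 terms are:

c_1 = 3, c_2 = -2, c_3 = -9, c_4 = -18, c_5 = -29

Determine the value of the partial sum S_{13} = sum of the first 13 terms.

-923

1st diffs: -5, -7, -9, -11.
2nd diffs: -2, -2, -2 (constant).
So c_n = -n^2 - 2n + 6.
Continuing: …, -42, -57, -74, -93, …, c_{13} = -189.
Summing n = 1..13 (13 terms) gives -923.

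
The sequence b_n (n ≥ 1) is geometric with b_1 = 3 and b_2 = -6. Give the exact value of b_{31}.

3221225472

Common ratio r = -2.
b_n = 3·(-2)^(n-1).
b_{31} = 3·(-2)^30 = 3221225472.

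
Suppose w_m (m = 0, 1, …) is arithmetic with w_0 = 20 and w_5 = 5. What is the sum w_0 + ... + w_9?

Common difference d = (5 - 20) / (5 - 0) = -3.
w_m = 20 + (m - 0)·(-3).
w_9 = -7; S = 10·(20 + (-7))/2 = 65.

65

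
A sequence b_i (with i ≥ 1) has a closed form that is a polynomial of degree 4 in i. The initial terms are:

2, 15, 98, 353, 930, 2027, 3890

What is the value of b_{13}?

1st diffs: 13, 83, 255, 577, 1097, 1863.
2nd diffs: 70, 172, 322, 520, 766.
3rd diffs: 102, 150, 198, 246.
4th diffs: 48, 48, 48 (constant).
Newton forward-difference form: b_i = 2 + 13·C(i-1,1) + 70·C(i-1,2) + 102·C(i-1,3) + 48·C(i-1,4).
At i = 13: i-1 = 12, so b_{13} = 2 + 156 + 4620 + 22440 + 23760 = 50978.

50978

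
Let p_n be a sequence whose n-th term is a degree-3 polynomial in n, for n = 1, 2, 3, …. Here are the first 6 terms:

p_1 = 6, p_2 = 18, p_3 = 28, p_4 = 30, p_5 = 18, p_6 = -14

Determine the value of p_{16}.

1st diffs: 12, 10, 2, -12, -32.
2nd diffs: -2, -8, -14, -20.
3rd diffs: -6, -6, -6 (constant).
Newton forward-difference form: p_n = 6 + 12·C(n-1,1) + (-2)·C(n-1,2) + (-6)·C(n-1,3).
At n = 16: n-1 = 15, so p_{16} = 6 + 180 - 210 - 2730 = -2754.

-2754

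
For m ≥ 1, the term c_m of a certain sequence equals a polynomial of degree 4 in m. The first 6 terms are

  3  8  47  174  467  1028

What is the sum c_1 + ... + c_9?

1st diffs: 5, 39, 127, 293, 561.
2nd diffs: 34, 88, 166, 268.
3rd diffs: 54, 78, 102.
4th diffs: 24, 24 (constant).
Newton forward-difference form: c_m = 3 + 5·C(m-1,1) + 34·C(m-1,2) + 54·C(m-1,3) + 24·C(m-1,4).
Continuing: 1983, 3482, 5699.
Summing m = 1..9 (9 terms) gives 12891.

12891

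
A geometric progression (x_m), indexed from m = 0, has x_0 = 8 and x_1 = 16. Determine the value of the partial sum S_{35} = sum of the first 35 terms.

274877906936

Common ratio r = 2.
x_m = 8·2^(m-0).
S = 8·(2^35 - 1)/(2 - 1) = 8·(34359738368 - 1)/(1) = 274877906936.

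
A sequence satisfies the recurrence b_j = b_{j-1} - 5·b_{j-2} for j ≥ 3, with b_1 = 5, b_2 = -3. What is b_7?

Step forward from the initial values:
b_3 = -28, b_4 = -13, b_5 = 127, b_6 = 192, b_7 = -443.

-443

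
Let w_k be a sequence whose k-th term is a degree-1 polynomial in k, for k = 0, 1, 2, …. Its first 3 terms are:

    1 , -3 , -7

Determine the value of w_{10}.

1st diffs: -4, -4 (constant).
So w_k = -4k + 1.
Evaluating at k = 10 gives w_{10} = -39.

-39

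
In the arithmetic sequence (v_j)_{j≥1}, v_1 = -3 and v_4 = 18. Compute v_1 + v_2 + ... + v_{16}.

Common difference d = (18 - (-3)) / (4 - 1) = 7.
v_j = -3 + (j - 1)·7.
v_{16} = 102; S = 16·(-3 + 102)/2 = 792.

792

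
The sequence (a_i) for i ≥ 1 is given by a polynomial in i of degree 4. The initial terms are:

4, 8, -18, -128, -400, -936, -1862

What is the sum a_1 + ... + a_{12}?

1st diffs: 4, -26, -110, -272, -536, -926.
2nd diffs: -30, -84, -162, -264, -390.
3rd diffs: -54, -78, -102, -126.
4th diffs: -24, -24, -24 (constant).
Newton forward-difference form: a_i = 4 + 4·C(i-1,1) + (-30)·C(i-1,2) + (-54)·C(i-1,3) + (-24)·C(i-1,4).
Continuing: …, -3328, -5508, -8600, -12826, …, a_{12} = -18432.
Summing i = 1..12 (12 terms) gives -52026.

-52026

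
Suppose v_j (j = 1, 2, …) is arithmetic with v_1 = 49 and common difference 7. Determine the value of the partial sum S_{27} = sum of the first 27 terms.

3780

v_j = 49 + (j - 1)·7.
v_{27} = 231; S = 27·(49 + 231)/2 = 3780.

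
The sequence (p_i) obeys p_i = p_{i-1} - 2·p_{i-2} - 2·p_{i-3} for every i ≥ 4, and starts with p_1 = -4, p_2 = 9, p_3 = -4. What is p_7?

Iterate the recurrence:
p_4 = -14; p_5 = -24; p_6 = 12; p_7 = 88.

88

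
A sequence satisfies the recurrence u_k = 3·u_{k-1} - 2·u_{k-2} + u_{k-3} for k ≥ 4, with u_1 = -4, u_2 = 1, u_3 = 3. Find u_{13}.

3529

u_4 = 3; u_5 = 4; u_6 = 9; u_7 = 22; u_8 = 52; u_9 = 121; u_{10} = 281; u_{11} = 653; u_{12} = 1518; u_{13} = 3529.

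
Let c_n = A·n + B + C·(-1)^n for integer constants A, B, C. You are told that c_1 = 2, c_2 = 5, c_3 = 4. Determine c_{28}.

At n = 1, 2, 3: A + B - C = 2; 2A + B + C = 5; 3A + B - C = 4.
Subtracting the first from the second: A + 2C = 3.
Subtracting the second from the third: A - 2C = -1.
Solving: C = 1, A = 1, then B = 2.
So c_n = 1·n + 2 + 1·(-1)^n; at n=28 this is 31.

31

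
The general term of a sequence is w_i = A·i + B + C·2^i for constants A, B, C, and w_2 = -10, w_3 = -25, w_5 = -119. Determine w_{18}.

-1048554

At i = 2, 3, 5: 2A + B + 4C = -10; 3A + B + 8C = -25; 5A + B + 32C = -119.
Subtracting the first from the second: A + 4C = -15.
Subtracting the second from the third: 2A + 24C = -94.
Solving: C = -4, A = 1, then B = 4.
So w_i = 1·i + 4 + (-4)·2^i; at i=18 this is -1048554.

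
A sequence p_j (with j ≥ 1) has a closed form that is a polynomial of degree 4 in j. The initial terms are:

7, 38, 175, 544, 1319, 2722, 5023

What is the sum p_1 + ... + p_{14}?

1st diffs: 31, 137, 369, 775, 1403, 2301.
2nd diffs: 106, 232, 406, 628, 898.
3rd diffs: 126, 174, 222, 270.
4th diffs: 48, 48, 48 (constant).
Newton forward-difference form: p_j = 7 + 31·C(j-1,1) + 106·C(j-1,2) + 126·C(j-1,3) + 48·C(j-1,4).
Continuing: …, 8540, 13639, 20734, 30287, …, p_{14} = 79034.
Summing j = 1..14 (14 terms) gives 263725.

263725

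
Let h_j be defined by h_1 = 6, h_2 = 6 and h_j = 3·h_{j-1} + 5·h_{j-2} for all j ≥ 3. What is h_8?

55614

Compute successive terms:
h_3 = 48  h_4 = 174  h_5 = 762  h_6 = 3156  h_7 = 13278  h_8 = 55614.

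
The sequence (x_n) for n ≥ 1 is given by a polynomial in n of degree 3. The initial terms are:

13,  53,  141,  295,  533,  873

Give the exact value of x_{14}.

9425

1st diffs: 40, 88, 154, 238, 340.
2nd diffs: 48, 66, 84, 102.
3rd diffs: 18, 18, 18 (constant).
Newton forward-difference form: x_n = 13 + 40·C(n-1,1) + 48·C(n-1,2) + 18·C(n-1,3).
At n = 14: n-1 = 13, so x_{14} = 13 + 520 + 3744 + 5148 = 9425.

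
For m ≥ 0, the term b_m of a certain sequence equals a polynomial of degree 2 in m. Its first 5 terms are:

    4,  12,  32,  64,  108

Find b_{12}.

1st diffs: 8, 20, 32, 44.
2nd diffs: 12, 12, 12 (constant).
Newton forward-difference form: b_m = 4 + 8·C(m,1) + 12·C(m,2).
At m = 12: m = 12, so b_{12} = 4 + 96 + 792 = 892.

892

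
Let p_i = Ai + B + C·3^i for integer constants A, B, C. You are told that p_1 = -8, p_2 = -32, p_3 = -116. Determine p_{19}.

-5811307220

Write the equations: A + B + 3C = -8; 2A + B + 9C = -32; 3A + B + 27C = -116.
Subtracting the first from the second: A + 6C = -24.
Subtracting the second from the third: A + 18C = -84.
Solving: C = -5, A = 6, then B = 1.
So p_i = 6·i + 1 + (-5)·3^i; at i=19 this is -5811307220.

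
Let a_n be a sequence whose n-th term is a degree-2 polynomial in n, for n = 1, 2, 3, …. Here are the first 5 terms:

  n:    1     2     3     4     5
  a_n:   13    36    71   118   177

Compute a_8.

426

1st diffs: 23, 35, 47, 59.
2nd diffs: 12, 12, 12 (constant).
So a_n = 6n^2 + 5n + 2.
Evaluating at n = 8 gives a_8 = 426.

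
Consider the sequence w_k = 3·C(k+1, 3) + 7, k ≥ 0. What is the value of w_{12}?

865

C(13, 3) = 286, so w_{12} = 865.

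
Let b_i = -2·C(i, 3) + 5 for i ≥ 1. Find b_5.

C(5, 3) = 10, so b_5 = -15.

-15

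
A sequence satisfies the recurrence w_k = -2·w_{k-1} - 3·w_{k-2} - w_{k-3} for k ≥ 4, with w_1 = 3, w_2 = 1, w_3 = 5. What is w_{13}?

Applying the relation repeatedly:
w_4 = -16;  w_5 = 16;  w_6 = 11;  w_7 = -54;  w_8 = 59;  w_9 = 33;  w_{10} = -189;  w_{11} = 220;  w_{12} = 94;  w_{13} = -659.

-659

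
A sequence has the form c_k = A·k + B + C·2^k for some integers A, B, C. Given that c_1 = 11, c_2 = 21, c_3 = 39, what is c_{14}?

65565

At k = 1, 2, 3: A + B + 2C = 11; 2A + B + 4C = 21; 3A + B + 8C = 39.
Subtracting the first from the second: A + 2C = 10.
Subtracting the second from the third: A + 4C = 18.
Solving: C = 4, A = 2, then B = 1.
Therefore c_{14} = 28 + 1 + 4·16384 = 65565.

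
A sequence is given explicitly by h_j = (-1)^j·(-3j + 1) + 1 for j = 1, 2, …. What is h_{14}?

-40

(-1)^14 = 1; -3j + 1 at j=14 is -41; so h_{14} = -40.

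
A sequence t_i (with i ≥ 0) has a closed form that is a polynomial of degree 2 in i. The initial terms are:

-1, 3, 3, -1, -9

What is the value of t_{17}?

-477

1st diffs: 4, 0, -4, -8.
2nd diffs: -4, -4, -4 (constant).
Newton forward-difference form: t_i = -1 + 4·C(i,1) + (-4)·C(i,2).
At i = 17: i = 17, so t_{17} = -1 + 68 - 544 = -477.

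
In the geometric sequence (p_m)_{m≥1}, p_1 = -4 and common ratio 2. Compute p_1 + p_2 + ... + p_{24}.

p_m = (-4)·2^(m-1).
S = (-4)·(2^24 - 1)/(2 - 1) = (-4)·(16777216 - 1)/(1) = -67108860.

-67108860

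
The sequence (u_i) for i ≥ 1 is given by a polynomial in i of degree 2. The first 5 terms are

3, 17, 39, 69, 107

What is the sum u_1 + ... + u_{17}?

7395

1st diffs: 14, 22, 30, 38.
2nd diffs: 8, 8, 8 (constant).
So u_i = 4i^2 + 2i - 3.
Continuing: …, 153, 207, 269, 339, …, u_{17} = 1187.
Summing i = 1..17 (17 terms) gives 7395.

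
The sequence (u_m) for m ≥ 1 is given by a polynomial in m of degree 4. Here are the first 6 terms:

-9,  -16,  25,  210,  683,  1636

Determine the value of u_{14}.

65420

1st diffs: -7, 41, 185, 473, 953.
2nd diffs: 48, 144, 288, 480.
3rd diffs: 96, 144, 192.
4th diffs: 48, 48 (constant).
Newton forward-difference form: u_m = -9 + (-7)·C(m-1,1) + 48·C(m-1,2) + 96·C(m-1,3) + 48·C(m-1,4).
At m = 14: m-1 = 13, so u_{14} = -9 - 91 + 3744 + 27456 + 34320 = 65420.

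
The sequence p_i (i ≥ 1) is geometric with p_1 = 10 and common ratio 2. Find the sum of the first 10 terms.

p_i = 10·2^(i-1).
S = 10·(2^10 - 1)/(2 - 1) = 10·(1024 - 1)/(1) = 10230.

10230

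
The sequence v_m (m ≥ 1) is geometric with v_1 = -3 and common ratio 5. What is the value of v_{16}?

-91552734375

v_m = (-3)·5^(m-1).
v_{16} = (-3)·5^15 = -91552734375.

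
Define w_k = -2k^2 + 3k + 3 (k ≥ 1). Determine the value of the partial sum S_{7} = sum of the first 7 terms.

-175

Over k = 1..7: Σk = 28, Σk² = 140.
Total = (-2)·140 + (3)·28 + (3)·7 = -175.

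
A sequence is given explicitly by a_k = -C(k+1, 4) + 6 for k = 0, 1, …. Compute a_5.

-9

C(6, 4) = 15, so a_5 = -9.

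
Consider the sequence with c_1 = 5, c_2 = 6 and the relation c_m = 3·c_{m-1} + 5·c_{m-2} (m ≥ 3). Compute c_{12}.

Compute successive terms:
c_3 = 43;  c_4 = 159;  c_5 = 692;  c_6 = 2871;  c_7 = 12073;  c_8 = 50574;  c_9 = 212087;  c_{10} = 889131;  c_{11} = 3727828;  c_{12} = 15629139.

15629139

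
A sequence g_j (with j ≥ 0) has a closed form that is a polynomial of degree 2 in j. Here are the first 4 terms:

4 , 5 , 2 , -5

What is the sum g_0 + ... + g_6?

-91

1st diffs: 1, -3, -7.
2nd diffs: -4, -4 (constant).
So g_j = -2j^2 + 3j + 4.
Continuing: -16, -31, -50.
Summing j = 0..6 (7 terms) gives -91.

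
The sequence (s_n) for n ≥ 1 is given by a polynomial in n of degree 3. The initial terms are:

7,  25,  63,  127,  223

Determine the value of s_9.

1st diffs: 18, 38, 64, 96.
2nd diffs: 20, 26, 32.
3rd diffs: 6, 6 (constant).
Newton forward-difference form: s_n = 7 + 18·C(n-1,1) + 20·C(n-1,2) + 6·C(n-1,3).
At n = 9: n-1 = 8, so s_9 = 7 + 144 + 560 + 336 = 1047.

1047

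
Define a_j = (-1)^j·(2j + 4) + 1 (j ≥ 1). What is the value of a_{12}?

29

(-1)^12 = 1; 2j + 4 at j=12 is 28; so a_{12} = 29.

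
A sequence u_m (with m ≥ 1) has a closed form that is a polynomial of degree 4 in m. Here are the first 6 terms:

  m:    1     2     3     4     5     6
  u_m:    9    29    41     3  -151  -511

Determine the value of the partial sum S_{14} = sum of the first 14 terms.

1st diffs: 20, 12, -38, -154, -360.
2nd diffs: -8, -50, -116, -206.
3rd diffs: -42, -66, -90.
4th diffs: -24, -24 (constant).
Newton forward-difference form: u_m = 9 + 20·C(m-1,1) + (-8)·C(m-1,2) + (-42)·C(m-1,3) + (-24)·C(m-1,4).
Continuing: …, -1191, -2329, -4087, -6651, …, u_{14} = -29527.
Summing m = 1..14 (14 terms) gives -91056.

-91056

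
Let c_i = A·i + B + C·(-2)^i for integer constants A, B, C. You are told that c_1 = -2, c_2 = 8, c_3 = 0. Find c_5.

-16

Write the equations: A + B - 2C = -2; 2A + B + 4C = 8; 3A + B - 8C = 0.
Subtracting the first from the second: A + 6C = 10.
Subtracting the second from the third: A - 12C = -8.
Solving: C = 1, A = 4, then B = -4.
So c_i = 4·i + (-4) + 1·(-2)^i; at i=5 this is -16.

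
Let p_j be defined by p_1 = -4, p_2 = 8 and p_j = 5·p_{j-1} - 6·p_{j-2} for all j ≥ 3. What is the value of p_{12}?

2793392

Step forward from the initial values:
p_3 = 64, p_4 = 272, p_5 = 976, p_6 = 3248, p_7 = 10384, p_8 = 32432, p_9 = 99856, p_{10} = 304688, p_{11} = 924304, p_{12} = 2793392.
(Characteristic roots are 3 and 2.)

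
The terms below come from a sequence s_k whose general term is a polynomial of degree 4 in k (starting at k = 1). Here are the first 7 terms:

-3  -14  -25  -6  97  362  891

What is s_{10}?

5442

1st diffs: -11, -11, 19, 103, 265, 529.
2nd diffs: 0, 30, 84, 162, 264.
3rd diffs: 30, 54, 78, 102.
4th diffs: 24, 24, 24 (constant).
So s_k = k^4 - 5k^3 + 5k^2 - 6k + 2.
Evaluating at k = 10 gives s_{10} = 5442.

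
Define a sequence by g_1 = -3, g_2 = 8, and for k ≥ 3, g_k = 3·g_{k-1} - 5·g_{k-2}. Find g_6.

Compute successive terms:
g_3 = 39;  g_4 = 77;  g_5 = 36;  g_6 = -277.

-277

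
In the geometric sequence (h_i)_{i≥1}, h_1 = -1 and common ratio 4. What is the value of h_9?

h_i = (-1)·4^(i-1).
h_9 = (-1)·4^8 = -65536.

-65536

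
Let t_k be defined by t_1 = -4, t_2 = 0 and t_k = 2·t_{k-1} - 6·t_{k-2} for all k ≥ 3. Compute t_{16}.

-1158144

t_3 = 24; t_4 = 48; t_5 = -48; …; t_{13} = 17664; t_{14} = 473088; t_{15} = 840192; t_{16} = -1158144.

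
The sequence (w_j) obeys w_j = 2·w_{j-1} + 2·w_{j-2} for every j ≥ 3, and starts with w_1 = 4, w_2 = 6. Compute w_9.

Compute successive terms:
w_3 = 20, w_4 = 52, w_5 = 144, w_6 = 392, w_7 = 1072, w_8 = 2928, w_9 = 8000.

8000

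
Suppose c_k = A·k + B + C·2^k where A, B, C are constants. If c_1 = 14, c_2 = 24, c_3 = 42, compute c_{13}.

32798

Write the equations: A + B + 2C = 14; 2A + B + 4C = 24; 3A + B + 8C = 42.
Subtracting the first from the second: A + 2C = 10.
Subtracting the second from the third: A + 4C = 18.
Solving: C = 4, A = 2, then B = 4.
So c_k = 2·k + 4 + 4·2^k; at k=13 this is 32798.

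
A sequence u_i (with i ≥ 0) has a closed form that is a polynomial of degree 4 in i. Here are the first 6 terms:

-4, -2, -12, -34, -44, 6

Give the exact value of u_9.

2606

1st diffs: 2, -10, -22, -10, 50.
2nd diffs: -12, -12, 12, 60.
3rd diffs: 0, 24, 48.
4th diffs: 24, 24 (constant).
Newton forward-difference form: u_i = -4 + 2·C(i,1) + (-12)·C(i,2) + 24·C(i,4).
At i = 9: i = 9, so u_9 = -4 + 18 - 432 + 3024 = 2606.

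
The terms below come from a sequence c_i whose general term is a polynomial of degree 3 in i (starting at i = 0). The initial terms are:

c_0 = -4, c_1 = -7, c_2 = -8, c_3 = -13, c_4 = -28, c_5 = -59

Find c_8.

-308

1st diffs: -3, -1, -5, -15, -31.
2nd diffs: 2, -4, -10, -16.
3rd diffs: -6, -6, -6 (constant).
Newton forward-difference form: c_i = -4 + (-3)·C(i,1) + 2·C(i,2) + (-6)·C(i,3).
At i = 8: i = 8, so c_8 = -4 - 24 + 56 - 336 = -308.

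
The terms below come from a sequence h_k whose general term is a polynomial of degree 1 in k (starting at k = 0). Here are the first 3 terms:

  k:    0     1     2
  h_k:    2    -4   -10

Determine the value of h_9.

1st diffs: -6, -6 (constant).
So h_k = -6k + 2.
Evaluating at k = 9 gives h_9 = -52.

-52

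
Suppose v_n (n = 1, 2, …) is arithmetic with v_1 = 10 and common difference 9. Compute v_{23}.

v_n = 10 + (n - 1)·9.
v_{23} = 10 + 22·9 = 208.

208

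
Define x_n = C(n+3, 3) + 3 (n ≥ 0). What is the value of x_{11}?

367

C(14, 3) = 364, so x_{11} = 367.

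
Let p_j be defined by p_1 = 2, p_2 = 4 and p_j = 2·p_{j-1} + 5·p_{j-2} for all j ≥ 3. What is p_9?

28242

Compute successive terms:
p_3 = 18  p_4 = 56  p_5 = 202  p_6 = 684  p_7 = 2378  p_8 = 8176  p_9 = 28242.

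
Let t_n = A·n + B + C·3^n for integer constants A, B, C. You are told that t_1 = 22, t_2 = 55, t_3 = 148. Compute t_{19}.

Plug in n = 1, 2, 3: A + B + 3C = 22; 2A + B + 9C = 55; 3A + B + 27C = 148.
Subtracting the first from the second: A + 6C = 33.
Subtracting the second from the third: A + 18C = 93.
Solving: C = 5, A = 3, then B = 4.
Therefore t_{19} = 57 + 4 + 5·1162261467 = 5811307396.

5811307396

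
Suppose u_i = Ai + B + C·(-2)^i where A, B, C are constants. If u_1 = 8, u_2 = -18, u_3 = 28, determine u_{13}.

32744

Plug in i = 1, 2, 3: A + B - 2C = 8; 2A + B + 4C = -18; 3A + B - 8C = 28.
Subtracting the first from the second: A + 6C = -26.
Subtracting the second from the third: A - 12C = 46.
Solving: C = -4, A = -2, then B = 2.
So u_i = -2·i + 2 + (-4)·(-2)^i; at i=13 this is 32744.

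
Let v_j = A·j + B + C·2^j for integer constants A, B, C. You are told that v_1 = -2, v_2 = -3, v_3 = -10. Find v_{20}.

Write the equations: A + B + 2C = -2; 2A + B + 4C = -3; 3A + B + 8C = -10.
Subtracting the first from the second: A + 2C = -1.
Subtracting the second from the third: A + 4C = -7.
Solving: C = -3, A = 5, then B = -1.
Hence v_{20} = 5·20 + (-1) + (-3)·1048576 = -3145629.

-3145629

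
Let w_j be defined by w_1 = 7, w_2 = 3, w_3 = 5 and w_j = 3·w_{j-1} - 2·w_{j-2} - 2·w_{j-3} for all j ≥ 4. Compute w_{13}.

10441

Step forward from the initial values:
w_4 = -5  w_5 = -31  w_6 = -93  w_7 = -207  w_8 = -373  w_9 = -519  w_{10} = -397  w_{11} = 593  w_{12} = 3611  w_{13} = 10441.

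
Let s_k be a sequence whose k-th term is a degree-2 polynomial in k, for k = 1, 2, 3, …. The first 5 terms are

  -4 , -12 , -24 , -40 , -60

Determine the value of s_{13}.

1st diffs: -8, -12, -16, -20.
2nd diffs: -4, -4, -4 (constant).
So s_k = -2k^2 - 2k.
Evaluating at k = 13 gives s_{13} = -364.

-364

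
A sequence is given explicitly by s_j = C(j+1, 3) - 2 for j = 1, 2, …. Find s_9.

C(10, 3) = 120, so s_9 = 118.

118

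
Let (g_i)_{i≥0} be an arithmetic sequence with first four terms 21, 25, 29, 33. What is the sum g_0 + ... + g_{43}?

Common difference d = 4.
g_i = 21 + (i - 0)·4.
g_{43} = 193; S = 44·(21 + 193)/2 = 4708.

4708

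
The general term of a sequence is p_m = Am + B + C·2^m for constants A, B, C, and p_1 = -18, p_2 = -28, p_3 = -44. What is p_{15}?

-98372

Write the equations: A + B + 2C = -18; 2A + B + 4C = -28; 3A + B + 8C = -44.
Subtracting the first from the second: A + 2C = -10.
Subtracting the second from the third: A + 4C = -16.
Solving: C = -3, A = -4, then B = -8.
So p_m = -4·m + (-8) + (-3)·2^m; at m=15 this is -98372.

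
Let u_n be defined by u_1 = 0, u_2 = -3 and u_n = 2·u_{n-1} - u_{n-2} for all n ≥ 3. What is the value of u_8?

Compute successive terms:
u_3 = -6  u_4 = -9  u_5 = -12  u_6 = -15  u_7 = -18  u_8 = -21.
(Characteristic roots are 1 and 1.)

-21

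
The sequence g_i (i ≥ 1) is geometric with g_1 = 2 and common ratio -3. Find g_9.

g_i = 2·(-3)^(i-1).
g_9 = 2·(-3)^8 = 13122.

13122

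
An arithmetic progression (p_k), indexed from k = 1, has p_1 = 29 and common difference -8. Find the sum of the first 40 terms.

-5080

p_k = 29 + (k - 1)·(-8).
p_{40} = -283; S = 40·(29 + (-283))/2 = -5080.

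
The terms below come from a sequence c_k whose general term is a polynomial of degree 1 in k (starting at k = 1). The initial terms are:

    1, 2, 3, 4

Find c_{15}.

15

1st diffs: 1, 1, 1 (constant).
So c_k = k.
Evaluating at k = 15 gives c_{15} = 15.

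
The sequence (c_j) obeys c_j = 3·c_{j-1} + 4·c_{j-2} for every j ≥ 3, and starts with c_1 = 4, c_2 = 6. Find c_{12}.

Iterate the recurrence:
c_3 = 34, c_4 = 126, c_5 = 514, c_6 = 2046, c_7 = 8194, c_8 = 32766, c_9 = 131074, c_{10} = 524286, c_{11} = 2097154, c_{12} = 8388606.
(Characteristic roots are 4 and -1.)

8388606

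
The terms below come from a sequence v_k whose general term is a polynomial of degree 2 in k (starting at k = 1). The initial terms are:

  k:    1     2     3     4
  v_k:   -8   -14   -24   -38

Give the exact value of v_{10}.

1st diffs: -6, -10, -14.
2nd diffs: -4, -4 (constant).
So v_k = -2k^2 - 6.
Evaluating at k = 10 gives v_{10} = -206.

-206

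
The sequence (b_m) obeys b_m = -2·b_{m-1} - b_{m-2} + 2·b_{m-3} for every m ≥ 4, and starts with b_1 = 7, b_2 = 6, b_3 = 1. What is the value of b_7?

17

Applying the relation repeatedly:
b_4 = 6, b_5 = -1, b_6 = -2, b_7 = 17.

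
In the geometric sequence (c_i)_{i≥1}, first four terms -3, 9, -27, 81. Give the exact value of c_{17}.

-129140163

Common ratio r = -3.
c_i = (-3)·(-3)^(i-1).
c_{17} = (-3)·(-3)^16 = -129140163.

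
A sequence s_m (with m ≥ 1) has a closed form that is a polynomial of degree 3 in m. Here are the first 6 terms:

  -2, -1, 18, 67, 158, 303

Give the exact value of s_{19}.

12562

1st diffs: 1, 19, 49, 91, 145.
2nd diffs: 18, 30, 42, 54.
3rd diffs: 12, 12, 12 (constant).
So s_m = 2m^3 - 3m^2 - 4m + 3.
Evaluating at m = 19 gives s_{19} = 12562.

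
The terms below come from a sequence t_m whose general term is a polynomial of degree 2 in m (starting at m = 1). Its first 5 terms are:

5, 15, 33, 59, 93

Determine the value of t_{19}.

1409

1st diffs: 10, 18, 26, 34.
2nd diffs: 8, 8, 8 (constant).
Newton forward-difference form: t_m = 5 + 10·C(m-1,1) + 8·C(m-1,2).
At m = 19: m-1 = 18, so t_{19} = 5 + 180 + 1224 = 1409.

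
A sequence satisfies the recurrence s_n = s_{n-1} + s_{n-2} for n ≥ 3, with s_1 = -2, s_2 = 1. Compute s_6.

Step forward from the initial values:
s_3 = -1;  s_4 = 0;  s_5 = -1;  s_6 = -1.

-1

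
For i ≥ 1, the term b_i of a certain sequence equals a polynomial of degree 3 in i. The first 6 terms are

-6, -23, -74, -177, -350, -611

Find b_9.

1st diffs: -17, -51, -103, -173, -261.
2nd diffs: -34, -52, -70, -88.
3rd diffs: -18, -18, -18 (constant).
So b_i = -3i^3 + i^2 + i - 5.
Evaluating at i = 9 gives b_9 = -2102.

-2102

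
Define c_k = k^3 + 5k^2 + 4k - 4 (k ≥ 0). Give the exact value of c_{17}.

6422

c_{17} = 1·17^3 + 5·17^2 + 4·17 - 4 = 6422.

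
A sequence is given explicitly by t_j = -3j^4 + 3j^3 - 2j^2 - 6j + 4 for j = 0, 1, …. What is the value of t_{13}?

-79504

t_{13} = -3·13^4 + 3·13^3 - 2·13^2 - 6·13 + 4 = -79504.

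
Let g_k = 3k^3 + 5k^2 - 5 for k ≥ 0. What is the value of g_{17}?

16179

g_{17} = 3·17^3 + 5·17^2 - 5 = 16179.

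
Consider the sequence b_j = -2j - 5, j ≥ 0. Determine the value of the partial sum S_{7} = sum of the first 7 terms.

Over j = 0..6: Σj = 21.
Total = (-2)·21 + (-5)·7 = -77.

-77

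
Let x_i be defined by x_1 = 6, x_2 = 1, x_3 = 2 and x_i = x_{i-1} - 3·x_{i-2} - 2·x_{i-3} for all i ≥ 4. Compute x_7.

Step forward from the initial values:
x_4 = -13;  x_5 = -21;  x_6 = 14;  x_7 = 103.

103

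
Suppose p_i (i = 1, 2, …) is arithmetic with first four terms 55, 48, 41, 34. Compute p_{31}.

-155

Common difference d = -7.
p_i = 55 + (i - 1)·(-7).
p_{31} = 55 + 30·(-7) = -155.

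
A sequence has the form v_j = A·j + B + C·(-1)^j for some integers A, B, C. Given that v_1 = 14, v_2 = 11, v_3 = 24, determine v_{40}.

Plug in j = 1, 2, 3: A + B - C = 14; 2A + B + C = 11; 3A + B - C = 24.
Subtracting the first from the second: A + 2C = -3.
Subtracting the second from the third: A - 2C = 13.
Solving: C = -4, A = 5, then B = 5.
Hence v_{40} = 5·40 + 5 + (-4)·1 = 201.

201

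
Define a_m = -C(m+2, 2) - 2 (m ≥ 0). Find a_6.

-30

C(8, 2) = 28, so a_6 = -30.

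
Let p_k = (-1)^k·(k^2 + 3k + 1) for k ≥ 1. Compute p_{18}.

(-1)^18 = 1; k^2 + 3k + 1 at k=18 is 379; so p_{18} = 379.

379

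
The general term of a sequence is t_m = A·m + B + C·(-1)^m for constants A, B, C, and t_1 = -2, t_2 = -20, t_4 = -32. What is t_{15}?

-86

Plug in m = 1, 2, 4: A + B - C = -2; 2A + B + C = -20; 4A + B + C = -32.
Subtracting the first from the second: A + 2C = -18.
Subtracting the second from the third: 2A = -12.
Solving: C = -6, A = -6, then B = -2.
Therefore t_{15} = -90 + (-2) + (-6)·(-1) = -86.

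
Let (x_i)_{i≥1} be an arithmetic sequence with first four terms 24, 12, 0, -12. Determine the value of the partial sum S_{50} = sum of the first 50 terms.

-13500

Common difference d = -12.
x_i = 24 + (i - 1)·(-12).
x_{50} = -564; S = 50·(24 + (-564))/2 = -13500.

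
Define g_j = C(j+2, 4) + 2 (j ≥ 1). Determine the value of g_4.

17

C(6, 4) = 15, so g_4 = 17.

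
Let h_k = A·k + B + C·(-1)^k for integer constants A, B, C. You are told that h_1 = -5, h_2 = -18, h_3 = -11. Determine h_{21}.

Write the equations: A + B - C = -5; 2A + B + C = -18; 3A + B - C = -11.
Subtracting the first from the second: A + 2C = -13.
Subtracting the second from the third: A - 2C = 7.
Solving: C = -5, A = -3, then B = -7.
Therefore h_{21} = -63 + (-7) + (-5)·(-1) = -65.

-65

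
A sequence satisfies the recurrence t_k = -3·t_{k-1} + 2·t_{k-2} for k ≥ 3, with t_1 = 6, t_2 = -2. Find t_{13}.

5424594

Applying the relation repeatedly:
t_3 = 18;  t_4 = -58;  t_5 = 210;  …;  t_{10} = -120074;  t_{11} = 427650;  t_{12} = -1523098;  t_{13} = 5424594.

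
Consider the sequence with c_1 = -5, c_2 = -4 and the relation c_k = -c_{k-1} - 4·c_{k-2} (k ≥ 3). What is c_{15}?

-96792

Iterate the recurrence:
c_3 = 24, c_4 = -8, c_5 = -88, …, c_{12} = -10056, c_{13} = 18856, c_{14} = 21368, c_{15} = -96792.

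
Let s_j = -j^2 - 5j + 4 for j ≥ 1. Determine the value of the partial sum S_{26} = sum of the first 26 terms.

-7852

Over j = 1..26: Σj = 351, Σj² = 6201.
Total = (-1)·6201 + (-5)·351 + (4)·26 = -7852.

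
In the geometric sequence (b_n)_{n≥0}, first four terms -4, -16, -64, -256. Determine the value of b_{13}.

Common ratio r = 4.
b_n = (-4)·4^(n-0).
b_{13} = (-4)·4^13 = -268435456.

-268435456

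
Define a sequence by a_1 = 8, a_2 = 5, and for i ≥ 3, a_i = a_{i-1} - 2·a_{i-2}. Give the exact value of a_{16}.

Applying the relation repeatedly:
a_3 = -11; a_4 = -21; a_5 = 1; …; a_{13} = -143; a_{14} = -725; a_{15} = -439; a_{16} = 1011.

1011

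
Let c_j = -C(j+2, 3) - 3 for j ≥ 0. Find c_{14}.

C(16, 3) = 560, so c_{14} = -563.

-563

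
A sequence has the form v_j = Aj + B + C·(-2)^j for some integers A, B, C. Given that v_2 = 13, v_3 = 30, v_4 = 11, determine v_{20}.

-1048469

Plug in j = 2, 3, 4: 2A + B + 4C = 13; 3A + B - 8C = 30; 4A + B + 16C = 11.
Subtracting the first from the second: A - 12C = 17.
Subtracting the second from the third: A + 24C = -19.
Solving: C = -1, A = 5, then B = 7.
Therefore v_{20} = 100 + 7 + (-1)·1048576 = -1048469.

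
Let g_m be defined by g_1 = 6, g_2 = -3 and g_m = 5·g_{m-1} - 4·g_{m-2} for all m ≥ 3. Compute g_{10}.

Iterate the recurrence:
g_3 = -39  g_4 = -183  g_5 = -759  g_6 = -3063  g_7 = -12279  g_8 = -49143  g_9 = -196599  g_{10} = -786423.
(Characteristic roots are 4 and 1.)

-786423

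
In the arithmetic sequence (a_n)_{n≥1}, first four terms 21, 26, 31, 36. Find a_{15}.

Common difference d = 5.
a_n = 21 + (n - 1)·5.
a_{15} = 21 + 14·5 = 91.

91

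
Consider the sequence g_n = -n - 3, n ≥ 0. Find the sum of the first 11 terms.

-88

Over n = 0..10: Σn = 55.
Total = (-1)·55 + (-3)·11 = -88.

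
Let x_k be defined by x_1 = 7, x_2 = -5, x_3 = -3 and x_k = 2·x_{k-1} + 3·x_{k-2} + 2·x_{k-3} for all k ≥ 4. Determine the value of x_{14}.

Iterate the recurrence:
x_4 = -7;  x_5 = -33;  x_6 = -93;  …;  x_{11} = -29523;  x_{12} = -93079;  x_{13} = -293457;  x_{14} = -925197.

-925197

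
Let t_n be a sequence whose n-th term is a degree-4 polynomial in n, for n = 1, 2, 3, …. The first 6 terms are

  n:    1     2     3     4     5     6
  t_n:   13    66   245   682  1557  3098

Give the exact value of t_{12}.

45146

1st diffs: 53, 179, 437, 875, 1541.
2nd diffs: 126, 258, 438, 666.
3rd diffs: 132, 180, 228.
4th diffs: 48, 48 (constant).
So t_n = 2n^4 + 2n^3 + n^2 + 6n + 2.
Evaluating at n = 12 gives t_{12} = 45146.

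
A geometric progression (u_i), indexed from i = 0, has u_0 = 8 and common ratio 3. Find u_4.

u_i = 8·3^(i-0).
u_4 = 8·3^4 = 648.

648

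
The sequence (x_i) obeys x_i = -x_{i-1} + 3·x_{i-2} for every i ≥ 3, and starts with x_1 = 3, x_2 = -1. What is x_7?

211

Iterate the recurrence:
x_3 = 10  x_4 = -13  x_5 = 43  x_6 = -82  x_7 = 211.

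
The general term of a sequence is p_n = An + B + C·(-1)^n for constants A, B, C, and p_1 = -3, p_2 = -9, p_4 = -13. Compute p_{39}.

The three given values yield: A + B - C = -3; 2A + B + C = -9; 4A + B + C = -13.
Subtracting the first from the second: A + 2C = -6.
Subtracting the second from the third: 2A = -4.
Solving: C = -2, A = -2, then B = -3.
Hence p_{39} = -2·39 + (-3) + (-2)·(-1) = -79.

-79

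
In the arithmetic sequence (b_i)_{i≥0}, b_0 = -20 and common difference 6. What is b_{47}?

b_i = -20 + (i - 0)·6.
b_{47} = -20 + 47·6 = 262.

262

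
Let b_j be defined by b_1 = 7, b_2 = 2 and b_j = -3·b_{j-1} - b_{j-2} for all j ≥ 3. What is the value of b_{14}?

567362

b_3 = -13;  b_4 = 37;  b_5 = -98;  …;  b_{11} = -31618;  b_{12} = 82777;  b_{13} = -216713;  b_{14} = 567362.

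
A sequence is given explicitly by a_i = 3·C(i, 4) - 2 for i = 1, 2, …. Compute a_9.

C(9, 4) = 126, so a_9 = 376.

376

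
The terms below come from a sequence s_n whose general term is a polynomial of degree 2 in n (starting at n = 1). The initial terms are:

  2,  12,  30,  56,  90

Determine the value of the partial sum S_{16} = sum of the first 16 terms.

5712

1st diffs: 10, 18, 26, 34.
2nd diffs: 8, 8, 8 (constant).
Newton forward-difference form: s_n = 2 + 10·C(n-1,1) + 8·C(n-1,2).
Continuing: …, 132, 182, 240, 306, …, s_{16} = 992.
Summing n = 1..16 (16 terms) gives 5712.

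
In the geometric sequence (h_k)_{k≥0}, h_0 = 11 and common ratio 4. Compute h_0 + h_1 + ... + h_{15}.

h_k = 11·4^(k-0).
S = 11·(4^16 - 1)/(4 - 1) = 11·(4294967296 - 1)/(3) = 15748213415.

15748213415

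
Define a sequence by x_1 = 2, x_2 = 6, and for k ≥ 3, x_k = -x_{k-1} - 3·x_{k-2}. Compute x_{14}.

-2634

Step forward from the initial values:
x_3 = -12, x_4 = -6, x_5 = 42, …, x_{11} = 258, x_{12} = 1704, x_{13} = -2478, x_{14} = -2634.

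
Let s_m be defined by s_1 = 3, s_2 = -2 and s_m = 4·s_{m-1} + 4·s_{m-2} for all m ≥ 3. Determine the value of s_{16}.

1550614528

Step forward from the initial values:
s_3 = 4;  s_4 = 8;  s_5 = 48;  …;  s_{13} = 13774848;  s_{14} = 66510848;  s_{15} = 321142784;  s_{16} = 1550614528.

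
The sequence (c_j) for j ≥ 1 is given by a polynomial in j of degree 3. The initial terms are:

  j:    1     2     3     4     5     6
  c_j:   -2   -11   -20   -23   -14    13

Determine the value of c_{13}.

1210

1st diffs: -9, -9, -3, 9, 27.
2nd diffs: 0, 6, 12, 18.
3rd diffs: 6, 6, 6 (constant).
Newton forward-difference form: c_j = -2 + (-9)·C(j-1,1) + 6·C(j-1,3).
At j = 13: j-1 = 12, so c_{13} = -2 - 108 + 1320 = 1210.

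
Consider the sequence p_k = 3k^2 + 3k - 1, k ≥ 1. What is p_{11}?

395

p_{11} = 3·11^2 + 3·11 - 1 = 395.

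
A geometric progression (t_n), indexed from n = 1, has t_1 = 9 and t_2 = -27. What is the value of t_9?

59049

Common ratio r = -3.
t_n = 9·(-3)^(n-1).
t_9 = 9·(-3)^8 = 59049.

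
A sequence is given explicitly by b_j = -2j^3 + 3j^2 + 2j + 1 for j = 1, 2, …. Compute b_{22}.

-19799

b_{22} = -2·22^3 + 3·22^2 + 2·22 + 1 = -19799.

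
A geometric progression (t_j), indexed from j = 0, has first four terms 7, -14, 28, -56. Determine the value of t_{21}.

-14680064

Common ratio r = -2.
t_j = 7·(-2)^(j-0).
t_{21} = 7·(-2)^21 = -14680064.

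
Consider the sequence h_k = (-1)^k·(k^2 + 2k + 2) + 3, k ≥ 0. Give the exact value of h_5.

(-1)^5 = -1; k^2 + 2k + 2 at k=5 is 37; so h_5 = -34.

-34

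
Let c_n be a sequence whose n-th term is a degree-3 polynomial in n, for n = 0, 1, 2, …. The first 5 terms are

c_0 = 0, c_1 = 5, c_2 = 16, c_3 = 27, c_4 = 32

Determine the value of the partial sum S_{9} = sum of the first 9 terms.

-72

1st diffs: 5, 11, 11, 5.
2nd diffs: 6, 0, -6.
3rd diffs: -6, -6 (constant).
Newton forward-difference form: c_n = 5·C(n,1) + 6·C(n,2) + (-6)·C(n,3).
Continuing: 25, 0, -49, -128.
Summing n = 0..8 (9 terms) gives -72.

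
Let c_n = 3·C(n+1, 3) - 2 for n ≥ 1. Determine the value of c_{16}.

2038

C(17, 3) = 680, so c_{16} = 2038.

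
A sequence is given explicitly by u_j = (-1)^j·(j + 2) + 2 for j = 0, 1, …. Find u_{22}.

26

(-1)^22 = 1; j + 2 at j=22 is 24; so u_{22} = 26.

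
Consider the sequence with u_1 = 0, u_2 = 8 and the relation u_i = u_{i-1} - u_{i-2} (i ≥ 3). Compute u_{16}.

0

u_3 = 8  u_4 = 0  u_5 = -8  …  u_{13} = 0  u_{14} = 8  u_{15} = 8  u_{16} = 0.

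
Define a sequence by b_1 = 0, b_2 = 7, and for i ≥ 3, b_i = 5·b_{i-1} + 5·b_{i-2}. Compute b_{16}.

339153281250

Applying the relation repeatedly:
b_3 = 35  b_4 = 210  b_5 = 1225  …  b_{13} = 1690500000  b_{14} = 9896359375  b_{15} = 57934296875  b_{16} = 339153281250.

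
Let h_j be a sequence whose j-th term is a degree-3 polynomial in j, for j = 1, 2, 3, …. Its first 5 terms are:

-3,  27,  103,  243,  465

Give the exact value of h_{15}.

1st diffs: 30, 76, 140, 222.
2nd diffs: 46, 64, 82.
3rd diffs: 18, 18 (constant).
So h_j = 3j^3 + 5j^2 - 6j - 5.
Evaluating at j = 15 gives h_{15} = 11155.

11155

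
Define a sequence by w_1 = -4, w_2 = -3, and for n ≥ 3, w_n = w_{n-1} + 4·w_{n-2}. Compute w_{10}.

Compute successive terms:
w_3 = -19  w_4 = -31  w_5 = -107  w_6 = -231  w_7 = -659  w_8 = -1583  w_9 = -4219  w_{10} = -10551.

-10551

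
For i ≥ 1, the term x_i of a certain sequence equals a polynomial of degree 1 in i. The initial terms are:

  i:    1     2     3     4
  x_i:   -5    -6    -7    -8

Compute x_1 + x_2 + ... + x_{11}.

-110

1st diffs: -1, -1, -1 (constant).
So x_i = -i - 4.
Continuing: …, -9, -10, -11, -12, …, x_{11} = -15.
Summing i = 1..11 (11 terms) gives -110.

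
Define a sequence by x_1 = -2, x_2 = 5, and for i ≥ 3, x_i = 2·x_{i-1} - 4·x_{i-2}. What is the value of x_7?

Step forward from the initial values:
x_3 = 18; x_4 = 16; x_5 = -40; x_6 = -144; x_7 = -128.

-128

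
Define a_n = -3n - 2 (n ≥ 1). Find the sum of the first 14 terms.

-343

Over n = 1..14: Σn = 105.
Total = (-3)·105 + (-2)·14 = -343.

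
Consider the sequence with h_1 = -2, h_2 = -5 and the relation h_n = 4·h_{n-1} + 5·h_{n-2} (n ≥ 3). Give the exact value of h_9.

-455730

Compute successive terms:
h_3 = -30;  h_4 = -145;  h_5 = -730;  h_6 = -3645;  h_7 = -18230;  h_8 = -91145;  h_9 = -455730.
(Characteristic roots are 5 and -1.)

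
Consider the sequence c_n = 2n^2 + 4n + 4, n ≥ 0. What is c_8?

c_8 = 2·8^2 + 4·8 + 4 = 164.

164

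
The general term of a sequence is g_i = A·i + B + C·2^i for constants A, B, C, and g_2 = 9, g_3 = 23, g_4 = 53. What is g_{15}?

131039

Write the equations: 2A + B + 4C = 9; 3A + B + 8C = 23; 4A + B + 16C = 53.
Subtracting the first from the second: A + 4C = 14.
Subtracting the second from the third: A + 8C = 30.
Solving: C = 4, A = -2, then B = -3.
Therefore g_{15} = -30 + (-3) + 4·32768 = 131039.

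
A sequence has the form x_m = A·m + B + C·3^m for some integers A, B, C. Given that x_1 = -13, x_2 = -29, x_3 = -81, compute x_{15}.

-43046697

At m = 1, 2, 3: A + B + 3C = -13; 2A + B + 9C = -29; 3A + B + 27C = -81.
Subtracting the first from the second: A + 6C = -16.
Subtracting the second from the third: A + 18C = -52.
Solving: C = -3, A = 2, then B = -6.
Hence x_{15} = 2·15 + (-6) + (-3)·14348907 = -43046697.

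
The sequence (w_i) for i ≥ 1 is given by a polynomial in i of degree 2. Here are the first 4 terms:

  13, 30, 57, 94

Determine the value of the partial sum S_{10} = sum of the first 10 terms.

1st diffs: 17, 27, 37.
2nd diffs: 10, 10 (constant).
Newton forward-difference form: w_i = 13 + 17·C(i-1,1) + 10·C(i-1,2).
Continuing: …, 141, 198, 265, 342, …, w_{10} = 526.
Summing i = 1..10 (10 terms) gives 2095.

2095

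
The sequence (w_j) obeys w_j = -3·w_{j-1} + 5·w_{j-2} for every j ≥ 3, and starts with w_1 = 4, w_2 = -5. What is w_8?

-41305

Applying the relation repeatedly:
w_3 = 35  w_4 = -130  w_5 = 565  w_6 = -2345  w_7 = 9860  w_8 = -41305.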